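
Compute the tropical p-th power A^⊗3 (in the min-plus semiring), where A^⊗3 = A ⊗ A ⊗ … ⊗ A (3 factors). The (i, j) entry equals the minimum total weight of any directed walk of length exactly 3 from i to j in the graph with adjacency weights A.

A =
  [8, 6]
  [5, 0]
A^⊗3 =
  [11, 6]
  [5, 0]

Each entry (A^⊗3)_ij equals the minimum over all length-3 walks i = v_0 → v_1 → … → v_3 = j of Σ_t A[v_t][v_{t+1}]. For example, for (i, j) = (0, 1) we minimise over 4 possible intermediate vertex sequences; the minimum is 6, attained along the walk 0 → 1 → 1 → 1.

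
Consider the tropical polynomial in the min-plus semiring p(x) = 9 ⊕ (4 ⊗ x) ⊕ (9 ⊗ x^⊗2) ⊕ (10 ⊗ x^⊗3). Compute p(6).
p(6) = 9

A tropical monomial a ⊗ x^⊗i evaluates to a + i · x. Evaluating each term at x = 6:
  Term 0 contributes 9 + 0 · 6 = 9
  Term 1 contributes 4 + 1 · 6 = 10
  Term 2 contributes 9 + 2 · 6 = 21
  Term 3 contributes 10 + 3 · 6 = 28
p(6) = ⊕ of these = min[9, 10, 21, 28] = 9.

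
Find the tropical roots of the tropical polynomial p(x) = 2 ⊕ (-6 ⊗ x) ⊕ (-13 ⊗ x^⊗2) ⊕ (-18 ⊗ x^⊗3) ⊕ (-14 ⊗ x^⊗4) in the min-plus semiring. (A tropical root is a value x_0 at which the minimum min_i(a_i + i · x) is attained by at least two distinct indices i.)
Roots: {-4, 5, 7, 8}

Each tropical root is a break point of the lower envelope of the lines y = a_i + i · x (there are 5 lines, with slopes 0, 1, ..., 4). Only the lines that attain the minimum somewhere contribute to roots; other lines are dominated. Here the surviving (envelope) indices are i = 4, i = 3, i = 2, i = 1, i = 0.
Intersections between consecutive envelope lines give the roots: for adjacent envelope indices i < j the intersection is x = (a_i − a_j) / (j − i). Reading off the sorted break points: {-4, 5, 7, 8}.
Verification: at each break x_0, at least two indices attain the minimum of min_i(a_i + i · x_0).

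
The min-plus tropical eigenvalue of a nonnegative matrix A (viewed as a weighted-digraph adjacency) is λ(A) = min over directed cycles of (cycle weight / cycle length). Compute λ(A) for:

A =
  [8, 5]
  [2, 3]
λ(A) = 3

Enumerate directed cycles and compute their means (weight / length). Sample:
  cycle 0 → 0: weight = 8, length = 1, mean = 8/1 ≈ 8.000
  cycle 1 → 1: weight = 3, length = 1, mean = 3/1 ≈ 3.000
  cycle 0 → 1 → 0: weight = 7, length = 2, mean = 7/2 ≈ 3.500
  cycle 1 → 0 → 1: weight = 7, length = 2, mean = 7/2 ≈ 3.500
Minimum mean = 3.000, attained e.g. along the cycle 1 → 1 with weight 3 and length 1. So λ(A) = 3/1 = 3.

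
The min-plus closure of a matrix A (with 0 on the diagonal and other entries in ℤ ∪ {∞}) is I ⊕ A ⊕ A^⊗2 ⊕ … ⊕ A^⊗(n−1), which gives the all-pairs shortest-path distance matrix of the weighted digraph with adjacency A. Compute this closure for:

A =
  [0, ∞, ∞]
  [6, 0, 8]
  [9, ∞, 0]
Closure =
  [0, ∞, ∞]
  [6, 0, 8]
  [9, ∞, 0]

This is the Floyd-Warshall all-pairs shortest-path computation. For each intermediate vertex k = 0, 1, …, 2, update dist[i][j] ← min(dist[i][j], dist[i][k] + dist[k][j]). The final matrix gives, for each (i, j), the minimum total weight of any directed path from i to j (possibly empty when i = j).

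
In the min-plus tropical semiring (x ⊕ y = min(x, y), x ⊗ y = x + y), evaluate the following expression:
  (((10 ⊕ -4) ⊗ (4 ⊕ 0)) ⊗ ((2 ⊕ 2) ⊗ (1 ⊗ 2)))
(((10 ⊕ -4) ⊗ (4 ⊕ 0)) ⊗ ((2 ⊕ 2) ⊗ (1 ⊗ 2))) = 1

Expand innermost to outermost. Recall ⊕ takes the minimum of its arguments and ⊗ takes their sum. Working out the expression (((10 ⊕ -4) ⊗ (4 ⊕ 0)) ⊗ ((2 ⊕ 2) ⊗ (1 ⊗ 2))) gives 1.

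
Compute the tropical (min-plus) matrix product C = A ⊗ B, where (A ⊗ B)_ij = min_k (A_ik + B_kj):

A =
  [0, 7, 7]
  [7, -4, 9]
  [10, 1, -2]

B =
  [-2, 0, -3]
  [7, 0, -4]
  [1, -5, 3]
A ⊗ B =
  [-2, 0, -3]
  [3, -4, -8]
  [-1, -7, -3]

Apply the min-plus product entry-by-entry:
  C[0][0] = min over k of (A[0][0] + B[0][0] = 0 + -2 = -2, A[0][1] + B[1][0] = 7 + 7 = 14, A[0][2] + B[2][0] = 7 + 1 = 8) = -2 (attained at k = 0)
  C[0][1] = min over k of (A[0][0] + B[0][1] = 0 + 0 = 0, A[0][1] + B[1][1] = 7 + 0 = 7, A[0][2] + B[2][1] = 7 + -5 = 2) = 0 (attained at k = 0)
  C[0][2] = min over k of (A[0][0] + B[0][2] = 0 + -3 = -3, A[0][1] + B[1][2] = 7 + -4 = 3, A[0][2] + B[2][2] = 7 + 3 = 10) = -3 (attained at k = 0)
  C[1][0] = min over k of (A[1][0] + B[0][0] = 7 + -2 = 5, A[1][1] + B[1][0] = -4 + 7 = 3, A[1][2] + B[2][0] = 9 + 1 = 10) = 3 (attained at k = 1)
  C[1][1] = min over k of (A[1][0] + B[0][1] = 7 + 0 = 7, A[1][1] + B[1][1] = -4 + 0 = -4, A[1][2] + B[2][1] = 9 + -5 = 4) = -4 (attained at k = 1)
  C[1][2] = min over k of (A[1][0] + B[0][2] = 7 + -3 = 4, A[1][1] + B[1][2] = -4 + -4 = -8, A[1][2] + B[2][2] = 9 + 3 = 12) = -8 (attained at k = 1)
  C[2][0] = min over k of (A[2][0] + B[0][0] = 10 + -2 = 8, A[2][1] + B[1][0] = 1 + 7 = 8, A[2][2] + B[2][0] = -2 + 1 = -1) = -1 (attained at k = 2)
  C[2][1] = min over k of (A[2][0] + B[0][1] = 10 + 0 = 10, A[2][1] + B[1][1] = 1 + 0 = 1, A[2][2] + B[2][1] = -2 + -5 = -7) = -7 (attained at k = 2)
  C[2][2] = min over k of (A[2][0] + B[0][2] = 10 + -3 = 7, A[2][1] + B[1][2] = 1 + -4 = -3, A[2][2] + B[2][2] = -2 + 3 = 1) = -3 (attained at k = 1)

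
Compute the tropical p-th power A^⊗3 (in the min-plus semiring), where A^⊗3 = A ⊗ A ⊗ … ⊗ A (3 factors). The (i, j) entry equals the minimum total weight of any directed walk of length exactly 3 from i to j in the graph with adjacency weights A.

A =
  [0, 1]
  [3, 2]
A^⊗3 =
  [0, 1]
  [3, 4]

Each entry (A^⊗3)_ij equals the minimum over all length-3 walks i = v_0 → v_1 → … → v_3 = j of Σ_t A[v_t][v_{t+1}]. For example, for (i, j) = (0, 1) we minimise over 4 possible intermediate vertex sequences; the minimum is 1, attained along the walk 0 → 0 → 0 → 1.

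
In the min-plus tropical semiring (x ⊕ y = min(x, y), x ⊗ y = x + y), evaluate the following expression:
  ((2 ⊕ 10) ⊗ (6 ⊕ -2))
((2 ⊕ 10) ⊗ (6 ⊕ -2)) = 0

Expand innermost to outermost. Recall ⊕ takes the minimum of its arguments and ⊗ takes their sum. Working out the expression ((2 ⊕ 10) ⊗ (6 ⊕ -2)) gives 0.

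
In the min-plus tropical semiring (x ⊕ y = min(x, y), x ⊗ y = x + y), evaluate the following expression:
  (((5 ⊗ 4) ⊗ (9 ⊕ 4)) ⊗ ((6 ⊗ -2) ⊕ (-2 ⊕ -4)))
(((5 ⊗ 4) ⊗ (9 ⊕ 4)) ⊗ ((6 ⊗ -2) ⊕ (-2 ⊕ -4))) = 9

Expand innermost to outermost. Recall ⊕ takes the minimum of its arguments and ⊗ takes their sum. Working out the expression (((5 ⊗ 4) ⊗ (9 ⊕ 4)) ⊗ ((6 ⊗ -2) ⊕ (-2 ⊕ -4))) gives 9.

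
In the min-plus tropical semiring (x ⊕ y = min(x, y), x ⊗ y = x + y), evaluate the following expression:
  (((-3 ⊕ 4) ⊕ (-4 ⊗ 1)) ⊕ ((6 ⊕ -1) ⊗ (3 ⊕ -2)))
(((-3 ⊕ 4) ⊕ (-4 ⊗ 1)) ⊕ ((6 ⊕ -1) ⊗ (3 ⊕ -2))) = -3

Expand innermost to outermost. Recall ⊕ takes the minimum of its arguments and ⊗ takes their sum. Working out the expression (((-3 ⊕ 4) ⊕ (-4 ⊗ 1)) ⊕ ((6 ⊕ -1) ⊗ (3 ⊕ -2))) gives -3.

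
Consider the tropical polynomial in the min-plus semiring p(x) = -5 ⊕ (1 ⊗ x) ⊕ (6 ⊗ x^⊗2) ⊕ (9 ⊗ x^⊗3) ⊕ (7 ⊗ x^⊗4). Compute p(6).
p(6) = -5

A tropical monomial a ⊗ x^⊗i evaluates to a + i · x. Evaluating each term at x = 6:
  Term 0 contributes -5 + 0 · 6 = -5
  Term 1 contributes 1 + 1 · 6 = 7
  Term 2 contributes 6 + 2 · 6 = 18
  Term 3 contributes 9 + 3 · 6 = 27
  Term 4 contributes 7 + 4 · 6 = 31
p(6) = ⊕ of these = min[-5, 7, 18, 27, 31] = -5.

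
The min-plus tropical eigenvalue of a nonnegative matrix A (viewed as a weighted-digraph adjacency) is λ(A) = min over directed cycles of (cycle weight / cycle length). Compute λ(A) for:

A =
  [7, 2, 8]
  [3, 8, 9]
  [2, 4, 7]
λ(A) = 5/2

Enumerate directed cycles and compute their means (weight / length). Sample:
  cycle 0 → 0: weight = 7, length = 1, mean = 7/1 ≈ 7.000
  cycle 1 → 1: weight = 8, length = 1, mean = 8/1 ≈ 8.000
  cycle 2 → 2: weight = 7, length = 1, mean = 7/1 ≈ 7.000
  cycle 0 → 1 → 0: weight = 5, length = 2, mean = 5/2 ≈ 2.500
  cycle 0 → 2 → 0: weight = 10, length = 2, mean = 10/2 ≈ 5.000
  cycle 1 → 0 → 1: weight = 5, length = 2, mean = 5/2 ≈ 2.500
Minimum mean = 2.500, attained e.g. along the cycle 0 → 1 → 0 with weight 5 and length 2. So λ(A) = 5/2 = 5/2.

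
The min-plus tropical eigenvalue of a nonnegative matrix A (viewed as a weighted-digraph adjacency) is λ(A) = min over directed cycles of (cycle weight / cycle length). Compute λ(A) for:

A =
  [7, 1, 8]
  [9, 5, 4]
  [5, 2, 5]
λ(A) = 3

Enumerate directed cycles and compute their means (weight / length). Sample:
  cycle 0 → 0: weight = 7, length = 1, mean = 7/1 ≈ 7.000
  cycle 1 → 1: weight = 5, length = 1, mean = 5/1 ≈ 5.000
  cycle 2 → 2: weight = 5, length = 1, mean = 5/1 ≈ 5.000
  cycle 0 → 1 → 0: weight = 10, length = 2, mean = 10/2 ≈ 5.000
  cycle 0 → 2 → 0: weight = 13, length = 2, mean = 13/2 ≈ 6.500
  cycle 1 → 0 → 1: weight = 10, length = 2, mean = 10/2 ≈ 5.000
Minimum mean = 3.000, attained e.g. along the cycle 1 → 2 → 1 with weight 6 and length 2. So λ(A) = 6/2 = 3.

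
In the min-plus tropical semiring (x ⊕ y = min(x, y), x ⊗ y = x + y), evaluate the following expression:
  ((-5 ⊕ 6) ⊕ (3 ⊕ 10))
((-5 ⊕ 6) ⊕ (3 ⊕ 10)) = -5

Expand innermost to outermost. Recall ⊕ takes the minimum of its arguments and ⊗ takes their sum. Working out the expression ((-5 ⊕ 6) ⊕ (3 ⊕ 10)) gives -5.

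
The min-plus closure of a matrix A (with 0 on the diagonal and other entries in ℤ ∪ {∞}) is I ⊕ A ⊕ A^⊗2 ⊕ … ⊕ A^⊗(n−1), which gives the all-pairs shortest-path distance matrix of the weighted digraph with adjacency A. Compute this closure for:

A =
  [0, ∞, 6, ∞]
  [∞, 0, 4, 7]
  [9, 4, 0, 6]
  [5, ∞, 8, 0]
Closure =
  [0, 10, 6, 12]
  [12, 0, 4, 7]
  [9, 4, 0, 6]
  [5, 12, 8, 0]

This is the Floyd-Warshall all-pairs shortest-path computation. For each intermediate vertex k = 0, 1, …, 3, update dist[i][j] ← min(dist[i][j], dist[i][k] + dist[k][j]). The final matrix gives, for each (i, j), the minimum total weight of any directed path from i to j (possibly empty when i = j).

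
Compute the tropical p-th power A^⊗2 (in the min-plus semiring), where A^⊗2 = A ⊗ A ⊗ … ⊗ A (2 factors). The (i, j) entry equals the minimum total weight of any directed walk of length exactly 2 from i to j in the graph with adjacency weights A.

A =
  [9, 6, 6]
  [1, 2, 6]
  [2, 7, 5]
A^⊗2 =
  [7, 8, 11]
  [3, 4, 7]
  [7, 8, 8]

Each entry (A^⊗2)_ij equals the minimum over all length-2 walks i = v_0 → v_1 → … → v_2 = j of Σ_t A[v_t][v_{t+1}]. For example, for (i, j) = (0, 2) we minimise over 3 possible intermediate vertex sequences; the minimum is 11, attained along the walk 0 → 2 → 2.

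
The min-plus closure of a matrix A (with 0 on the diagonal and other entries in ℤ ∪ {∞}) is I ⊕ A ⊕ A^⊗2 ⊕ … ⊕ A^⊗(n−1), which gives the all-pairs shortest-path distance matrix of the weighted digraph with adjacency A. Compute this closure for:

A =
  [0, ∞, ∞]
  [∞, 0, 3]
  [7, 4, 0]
Closure =
  [0, ∞, ∞]
  [10, 0, 3]
  [7, 4, 0]

This is the Floyd-Warshall all-pairs shortest-path computation. For each intermediate vertex k = 0, 1, …, 2, update dist[i][j] ← min(dist[i][j], dist[i][k] + dist[k][j]). The final matrix gives, for each (i, j), the minimum total weight of any directed path from i to j (possibly empty when i = j).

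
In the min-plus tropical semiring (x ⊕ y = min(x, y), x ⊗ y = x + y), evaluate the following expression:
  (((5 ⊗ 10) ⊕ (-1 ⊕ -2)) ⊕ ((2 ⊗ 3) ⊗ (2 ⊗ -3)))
(((5 ⊗ 10) ⊕ (-1 ⊕ -2)) ⊕ ((2 ⊗ 3) ⊗ (2 ⊗ -3))) = -2

Expand innermost to outermost. Recall ⊕ takes the minimum of its arguments and ⊗ takes their sum. Working out the expression (((5 ⊗ 10) ⊕ (-1 ⊕ -2)) ⊕ ((2 ⊗ 3) ⊗ (2 ⊗ -3))) gives -2.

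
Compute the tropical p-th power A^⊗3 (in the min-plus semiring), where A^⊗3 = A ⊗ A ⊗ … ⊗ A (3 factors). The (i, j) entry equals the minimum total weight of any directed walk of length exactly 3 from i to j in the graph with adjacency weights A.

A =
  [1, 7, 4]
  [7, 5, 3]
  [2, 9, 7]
A^⊗3 =
  [3, 9, 6]
  [6, 12, 9]
  [4, 10, 7]

Each entry (A^⊗3)_ij equals the minimum over all length-3 walks i = v_0 → v_1 → … → v_3 = j of Σ_t A[v_t][v_{t+1}]. For example, for (i, j) = (0, 2) we minimise over 9 possible intermediate vertex sequences; the minimum is 6, attained along the walk 0 → 0 → 0 → 2.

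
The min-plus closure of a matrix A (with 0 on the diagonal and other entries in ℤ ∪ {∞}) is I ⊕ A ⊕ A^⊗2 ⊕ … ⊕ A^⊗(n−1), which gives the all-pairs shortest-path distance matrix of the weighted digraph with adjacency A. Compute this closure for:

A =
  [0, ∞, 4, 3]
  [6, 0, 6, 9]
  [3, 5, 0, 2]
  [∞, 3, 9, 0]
Closure =
  [0, 6, 4, 3]
  [6, 0, 6, 8]
  [3, 5, 0, 2]
  [9, 3, 9, 0]

This is the Floyd-Warshall all-pairs shortest-path computation. For each intermediate vertex k = 0, 1, …, 3, update dist[i][j] ← min(dist[i][j], dist[i][k] + dist[k][j]). The final matrix gives, for each (i, j), the minimum total weight of any directed path from i to j (possibly empty when i = j).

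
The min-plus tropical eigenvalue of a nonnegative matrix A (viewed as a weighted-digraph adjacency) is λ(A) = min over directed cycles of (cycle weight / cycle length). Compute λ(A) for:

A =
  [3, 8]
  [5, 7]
λ(A) = 3

Enumerate directed cycles and compute their means (weight / length). Sample:
  cycle 0 → 0: weight = 3, length = 1, mean = 3/1 ≈ 3.000
  cycle 1 → 1: weight = 7, length = 1, mean = 7/1 ≈ 7.000
  cycle 0 → 1 → 0: weight = 13, length = 2, mean = 13/2 ≈ 6.500
  cycle 1 → 0 → 1: weight = 13, length = 2, mean = 13/2 ≈ 6.500
Minimum mean = 3.000, attained e.g. along the cycle 0 → 0 with weight 3 and length 1. So λ(A) = 3/1 = 3.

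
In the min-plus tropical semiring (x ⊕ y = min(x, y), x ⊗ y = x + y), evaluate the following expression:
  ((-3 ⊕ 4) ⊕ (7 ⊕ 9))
((-3 ⊕ 4) ⊕ (7 ⊕ 9)) = -3

Expand innermost to outermost. Recall ⊕ takes the minimum of its arguments and ⊗ takes their sum. Working out the expression ((-3 ⊕ 4) ⊕ (7 ⊕ 9)) gives -3.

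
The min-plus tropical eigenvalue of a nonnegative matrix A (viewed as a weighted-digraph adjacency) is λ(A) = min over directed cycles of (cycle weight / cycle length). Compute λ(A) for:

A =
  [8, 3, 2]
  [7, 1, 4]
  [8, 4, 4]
λ(A) = 1

Enumerate directed cycles and compute their means (weight / length). Sample:
  cycle 0 → 0: weight = 8, length = 1, mean = 8/1 ≈ 8.000
  cycle 1 → 1: weight = 1, length = 1, mean = 1/1 ≈ 1.000
  cycle 2 → 2: weight = 4, length = 1, mean = 4/1 ≈ 4.000
  cycle 0 → 1 → 0: weight = 10, length = 2, mean = 10/2 ≈ 5.000
  cycle 0 → 2 → 0: weight = 10, length = 2, mean = 10/2 ≈ 5.000
  cycle 1 → 0 → 1: weight = 10, length = 2, mean = 10/2 ≈ 5.000
Minimum mean = 1.000, attained e.g. along the cycle 1 → 1 with weight 1 and length 1. So λ(A) = 1/1 = 1.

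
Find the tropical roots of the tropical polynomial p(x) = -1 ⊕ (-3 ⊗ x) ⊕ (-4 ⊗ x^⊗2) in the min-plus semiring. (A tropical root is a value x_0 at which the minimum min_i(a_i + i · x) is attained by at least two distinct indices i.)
Roots: {1, 2}

Each tropical root is a break point of the lower envelope of the lines y = a_i + i · x (there are 3 lines, with slopes 0, 1, ..., 2). Only the lines that attain the minimum somewhere contribute to roots; other lines are dominated. Here the surviving (envelope) indices are i = 2, i = 1, i = 0.
Intersections between consecutive envelope lines give the roots: for adjacent envelope indices i < j the intersection is x = (a_i − a_j) / (j − i). Reading off the sorted break points: {1, 2}.
Verification: at each break x_0, at least two indices attain the minimum of min_i(a_i + i · x_0).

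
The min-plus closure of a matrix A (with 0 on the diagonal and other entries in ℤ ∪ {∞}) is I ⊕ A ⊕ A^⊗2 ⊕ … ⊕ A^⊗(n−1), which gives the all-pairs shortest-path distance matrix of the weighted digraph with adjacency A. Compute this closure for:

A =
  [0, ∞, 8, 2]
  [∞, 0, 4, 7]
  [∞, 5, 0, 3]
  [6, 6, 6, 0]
Closure =
  [0, 8, 8, 2]
  [13, 0, 4, 7]
  [9, 5, 0, 3]
  [6, 6, 6, 0]

This is the Floyd-Warshall all-pairs shortest-path computation. For each intermediate vertex k = 0, 1, …, 3, update dist[i][j] ← min(dist[i][j], dist[i][k] + dist[k][j]). The final matrix gives, for each (i, j), the minimum total weight of any directed path from i to j (possibly empty when i = j).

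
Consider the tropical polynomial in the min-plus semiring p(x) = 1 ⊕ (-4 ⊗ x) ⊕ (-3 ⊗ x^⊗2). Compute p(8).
p(8) = 1

A tropical monomial a ⊗ x^⊗i evaluates to a + i · x. Evaluating each term at x = 8:
  Term 0 contributes 1 + 0 · 8 = 1
  Term 1 contributes -4 + 1 · 8 = 4
  Term 2 contributes -3 + 2 · 8 = 13
p(8) = ⊕ of these = min[1, 4, 13] = 1.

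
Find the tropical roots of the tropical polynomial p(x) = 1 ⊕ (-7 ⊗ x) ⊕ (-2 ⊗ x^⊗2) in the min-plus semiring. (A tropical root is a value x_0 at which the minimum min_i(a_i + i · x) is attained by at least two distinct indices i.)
Roots: {-5, 8}

Each tropical root is a break point of the lower envelope of the lines y = a_i + i · x (there are 3 lines, with slopes 0, 1, ..., 2). Only the lines that attain the minimum somewhere contribute to roots; other lines are dominated. Here the surviving (envelope) indices are i = 2, i = 1, i = 0.
Intersections between consecutive envelope lines give the roots: for adjacent envelope indices i < j the intersection is x = (a_i − a_j) / (j − i). Reading off the sorted break points: {-5, 8}.
Verification: at each break x_0, at least two indices attain the minimum of min_i(a_i + i · x_0).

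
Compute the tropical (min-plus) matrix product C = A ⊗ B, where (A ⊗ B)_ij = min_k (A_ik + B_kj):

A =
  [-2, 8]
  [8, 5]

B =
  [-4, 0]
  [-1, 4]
A ⊗ B =
  [-6, -2]
  [4, 8]

Apply the min-plus product entry-by-entry:
  C[0][0] = min over k of (A[0][0] + B[0][0] = -2 + -4 = -6, A[0][1] + B[1][0] = 8 + -1 = 7) = -6 (attained at k = 0)
  C[0][1] = min over k of (A[0][0] + B[0][1] = -2 + 0 = -2, A[0][1] + B[1][1] = 8 + 4 = 12) = -2 (attained at k = 0)
  C[1][0] = min over k of (A[1][0] + B[0][0] = 8 + -4 = 4, A[1][1] + B[1][0] = 5 + -1 = 4) = 4 (attained at k = 0)
  C[1][1] = min over k of (A[1][0] + B[0][1] = 8 + 0 = 8, A[1][1] + B[1][1] = 5 + 4 = 9) = 8 (attained at k = 0)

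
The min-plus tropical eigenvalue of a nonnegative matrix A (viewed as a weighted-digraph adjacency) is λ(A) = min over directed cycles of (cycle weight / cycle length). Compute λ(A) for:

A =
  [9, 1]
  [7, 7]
λ(A) = 4

Enumerate directed cycles and compute their means (weight / length). Sample:
  cycle 0 → 0: weight = 9, length = 1, mean = 9/1 ≈ 9.000
  cycle 1 → 1: weight = 7, length = 1, mean = 7/1 ≈ 7.000
  cycle 0 → 1 → 0: weight = 8, length = 2, mean = 8/2 ≈ 4.000
  cycle 1 → 0 → 1: weight = 8, length = 2, mean = 8/2 ≈ 4.000
Minimum mean = 4.000, attained e.g. along the cycle 0 → 1 → 0 with weight 8 and length 2. So λ(A) = 8/2 = 4.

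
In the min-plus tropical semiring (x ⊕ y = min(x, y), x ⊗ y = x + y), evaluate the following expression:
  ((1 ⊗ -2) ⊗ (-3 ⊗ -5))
((1 ⊗ -2) ⊗ (-3 ⊗ -5)) = -9

Expand innermost to outermost. Recall ⊕ takes the minimum of its arguments and ⊗ takes their sum. Working out the expression ((1 ⊗ -2) ⊗ (-3 ⊗ -5)) gives -9.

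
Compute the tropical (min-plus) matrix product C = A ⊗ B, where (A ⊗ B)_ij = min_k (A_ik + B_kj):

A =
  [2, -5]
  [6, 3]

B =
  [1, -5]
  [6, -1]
A ⊗ B =
  [1, -6]
  [7, 1]

Apply the min-plus product entry-by-entry:
  C[0][0] = min over k of (A[0][0] + B[0][0] = 2 + 1 = 3, A[0][1] + B[1][0] = -5 + 6 = 1) = 1 (attained at k = 1)
  C[0][1] = min over k of (A[0][0] + B[0][1] = 2 + -5 = -3, A[0][1] + B[1][1] = -5 + -1 = -6) = -6 (attained at k = 1)
  C[1][0] = min over k of (A[1][0] + B[0][0] = 6 + 1 = 7, A[1][1] + B[1][0] = 3 + 6 = 9) = 7 (attained at k = 0)
  C[1][1] = min over k of (A[1][0] + B[0][1] = 6 + -5 = 1, A[1][1] + B[1][1] = 3 + -1 = 2) = 1 (attained at k = 0)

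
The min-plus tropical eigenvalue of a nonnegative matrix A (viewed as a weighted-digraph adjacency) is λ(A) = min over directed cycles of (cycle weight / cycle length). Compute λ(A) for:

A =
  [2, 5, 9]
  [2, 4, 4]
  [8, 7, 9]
λ(A) = 2

Enumerate directed cycles and compute their means (weight / length). Sample:
  cycle 0 → 0: weight = 2, length = 1, mean = 2/1 ≈ 2.000
  cycle 1 → 1: weight = 4, length = 1, mean = 4/1 ≈ 4.000
  cycle 2 → 2: weight = 9, length = 1, mean = 9/1 ≈ 9.000
  cycle 0 → 1 → 0: weight = 7, length = 2, mean = 7/2 ≈ 3.500
  cycle 0 → 2 → 0: weight = 17, length = 2, mean = 17/2 ≈ 8.500
  cycle 1 → 0 → 1: weight = 7, length = 2, mean = 7/2 ≈ 3.500
Minimum mean = 2.000, attained e.g. along the cycle 0 → 0 with weight 2 and length 1. So λ(A) = 2/1 = 2.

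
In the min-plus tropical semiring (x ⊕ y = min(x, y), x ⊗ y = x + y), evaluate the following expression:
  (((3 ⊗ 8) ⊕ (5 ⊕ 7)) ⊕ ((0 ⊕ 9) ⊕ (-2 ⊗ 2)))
(((3 ⊗ 8) ⊕ (5 ⊕ 7)) ⊕ ((0 ⊕ 9) ⊕ (-2 ⊗ 2))) = 0

Expand innermost to outermost. Recall ⊕ takes the minimum of its arguments and ⊗ takes their sum. Working out the expression (((3 ⊗ 8) ⊕ (5 ⊕ 7)) ⊕ ((0 ⊕ 9) ⊕ (-2 ⊗ 2))) gives 0.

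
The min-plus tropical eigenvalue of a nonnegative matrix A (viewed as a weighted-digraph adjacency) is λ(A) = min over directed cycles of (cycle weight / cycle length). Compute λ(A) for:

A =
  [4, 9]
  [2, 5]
λ(A) = 4

Enumerate directed cycles and compute their means (weight / length). Sample:
  cycle 0 → 0: weight = 4, length = 1, mean = 4/1 ≈ 4.000
  cycle 1 → 1: weight = 5, length = 1, mean = 5/1 ≈ 5.000
  cycle 0 → 1 → 0: weight = 11, length = 2, mean = 11/2 ≈ 5.500
  cycle 1 → 0 → 1: weight = 11, length = 2, mean = 11/2 ≈ 5.500
Minimum mean = 4.000, attained e.g. along the cycle 0 → 0 with weight 4 and length 1. So λ(A) = 4/1 = 4.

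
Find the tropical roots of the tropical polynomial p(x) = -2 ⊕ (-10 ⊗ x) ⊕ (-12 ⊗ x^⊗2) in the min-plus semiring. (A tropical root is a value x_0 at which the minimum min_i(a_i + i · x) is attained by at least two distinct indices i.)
Roots: {2, 8}

Each tropical root is a break point of the lower envelope of the lines y = a_i + i · x (there are 3 lines, with slopes 0, 1, ..., 2). Only the lines that attain the minimum somewhere contribute to roots; other lines are dominated. Here the surviving (envelope) indices are i = 2, i = 1, i = 0.
Intersections between consecutive envelope lines give the roots: for adjacent envelope indices i < j the intersection is x = (a_i − a_j) / (j − i). Reading off the sorted break points: {2, 8}.
Verification: at each break x_0, at least two indices attain the minimum of min_i(a_i + i · x_0).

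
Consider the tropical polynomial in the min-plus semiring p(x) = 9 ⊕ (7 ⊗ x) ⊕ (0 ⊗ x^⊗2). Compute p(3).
p(3) = 6

A tropical monomial a ⊗ x^⊗i evaluates to a + i · x. Evaluating each term at x = 3:
  Term 0 contributes 9 + 0 · 3 = 9
  Term 1 contributes 7 + 1 · 3 = 10
  Term 2 contributes 0 + 2 · 3 = 6
p(3) = ⊕ of these = min[9, 10, 6] = 6.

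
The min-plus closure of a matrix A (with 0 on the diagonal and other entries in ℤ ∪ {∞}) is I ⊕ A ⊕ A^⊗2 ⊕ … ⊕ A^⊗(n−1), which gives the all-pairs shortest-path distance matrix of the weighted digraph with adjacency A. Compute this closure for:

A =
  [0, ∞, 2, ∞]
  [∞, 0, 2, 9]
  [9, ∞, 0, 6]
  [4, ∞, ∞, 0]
Closure =
  [0, ∞, 2, 8]
  [11, 0, 2, 8]
  [9, ∞, 0, 6]
  [4, ∞, 6, 0]

This is the Floyd-Warshall all-pairs shortest-path computation. For each intermediate vertex k = 0, 1, …, 3, update dist[i][j] ← min(dist[i][j], dist[i][k] + dist[k][j]). The final matrix gives, for each (i, j), the minimum total weight of any directed path from i to j (possibly empty when i = j).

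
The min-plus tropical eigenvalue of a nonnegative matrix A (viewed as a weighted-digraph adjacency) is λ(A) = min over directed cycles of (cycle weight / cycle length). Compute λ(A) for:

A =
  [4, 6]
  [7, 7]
λ(A) = 4

Enumerate directed cycles and compute their means (weight / length). Sample:
  cycle 0 → 0: weight = 4, length = 1, mean = 4/1 ≈ 4.000
  cycle 1 → 1: weight = 7, length = 1, mean = 7/1 ≈ 7.000
  cycle 0 → 1 → 0: weight = 13, length = 2, mean = 13/2 ≈ 6.500
  cycle 1 → 0 → 1: weight = 13, length = 2, mean = 13/2 ≈ 6.500
Minimum mean = 4.000, attained e.g. along the cycle 0 → 0 with weight 4 and length 1. So λ(A) = 4/1 = 4.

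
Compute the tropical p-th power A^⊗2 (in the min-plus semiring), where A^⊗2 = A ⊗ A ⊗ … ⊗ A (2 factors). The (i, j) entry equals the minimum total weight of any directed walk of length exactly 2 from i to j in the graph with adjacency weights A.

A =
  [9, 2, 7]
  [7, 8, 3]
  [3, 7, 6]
A^⊗2 =
  [9, 10, 5]
  [6, 9, 9]
  [9, 5, 10]

Each entry (A^⊗2)_ij equals the minimum over all length-2 walks i = v_0 → v_1 → … → v_2 = j of Σ_t A[v_t][v_{t+1}]. For example, for (i, j) = (0, 2) we minimise over 3 possible intermediate vertex sequences; the minimum is 5, attained along the walk 0 → 1 → 2.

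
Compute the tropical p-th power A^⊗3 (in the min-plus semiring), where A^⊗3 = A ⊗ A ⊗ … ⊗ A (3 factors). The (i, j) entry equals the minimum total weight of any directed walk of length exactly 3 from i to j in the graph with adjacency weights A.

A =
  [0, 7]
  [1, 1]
A^⊗3 =
  [0, 7]
  [1, 3]

Each entry (A^⊗3)_ij equals the minimum over all length-3 walks i = v_0 → v_1 → … → v_3 = j of Σ_t A[v_t][v_{t+1}]. For example, for (i, j) = (0, 1) we minimise over 4 possible intermediate vertex sequences; the minimum is 7, attained along the walk 0 → 0 → 0 → 1.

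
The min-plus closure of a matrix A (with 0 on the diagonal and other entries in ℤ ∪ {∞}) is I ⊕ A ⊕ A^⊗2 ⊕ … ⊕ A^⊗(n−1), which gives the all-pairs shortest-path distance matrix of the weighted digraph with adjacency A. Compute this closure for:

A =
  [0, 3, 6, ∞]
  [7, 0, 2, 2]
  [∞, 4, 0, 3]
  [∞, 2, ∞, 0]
Closure =
  [0, 3, 5, 5]
  [7, 0, 2, 2]
  [11, 4, 0, 3]
  [9, 2, 4, 0]

This is the Floyd-Warshall all-pairs shortest-path computation. For each intermediate vertex k = 0, 1, …, 3, update dist[i][j] ← min(dist[i][j], dist[i][k] + dist[k][j]). The final matrix gives, for each (i, j), the minimum total weight of any directed path from i to j (possibly empty when i = j).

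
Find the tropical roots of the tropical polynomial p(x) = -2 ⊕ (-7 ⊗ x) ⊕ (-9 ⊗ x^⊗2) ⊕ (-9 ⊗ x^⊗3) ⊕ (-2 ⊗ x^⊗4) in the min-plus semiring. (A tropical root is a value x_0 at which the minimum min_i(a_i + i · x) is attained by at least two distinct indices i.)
Roots: {-7, 0, 2, 5}

Each tropical root is a break point of the lower envelope of the lines y = a_i + i · x (there are 5 lines, with slopes 0, 1, ..., 4). Only the lines that attain the minimum somewhere contribute to roots; other lines are dominated. Here the surviving (envelope) indices are i = 4, i = 3, i = 2, i = 1, i = 0.
Intersections between consecutive envelope lines give the roots: for adjacent envelope indices i < j the intersection is x = (a_i − a_j) / (j − i). Reading off the sorted break points: {-7, 0, 2, 5}.
Verification: at each break x_0, at least two indices attain the minimum of min_i(a_i + i · x_0).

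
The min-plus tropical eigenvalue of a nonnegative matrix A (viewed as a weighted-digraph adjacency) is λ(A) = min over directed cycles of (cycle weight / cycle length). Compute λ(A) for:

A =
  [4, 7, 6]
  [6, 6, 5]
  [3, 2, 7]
λ(A) = 7/2

Enumerate directed cycles and compute their means (weight / length). Sample:
  cycle 0 → 0: weight = 4, length = 1, mean = 4/1 ≈ 4.000
  cycle 1 → 1: weight = 6, length = 1, mean = 6/1 ≈ 6.000
  cycle 2 → 2: weight = 7, length = 1, mean = 7/1 ≈ 7.000
  cycle 0 → 1 → 0: weight = 13, length = 2, mean = 13/2 ≈ 6.500
  cycle 0 → 2 → 0: weight = 9, length = 2, mean = 9/2 ≈ 4.500
  cycle 1 → 0 → 1: weight = 13, length = 2, mean = 13/2 ≈ 6.500
Minimum mean = 3.500, attained e.g. along the cycle 1 → 2 → 1 with weight 7 and length 2. So λ(A) = 7/2 = 7/2.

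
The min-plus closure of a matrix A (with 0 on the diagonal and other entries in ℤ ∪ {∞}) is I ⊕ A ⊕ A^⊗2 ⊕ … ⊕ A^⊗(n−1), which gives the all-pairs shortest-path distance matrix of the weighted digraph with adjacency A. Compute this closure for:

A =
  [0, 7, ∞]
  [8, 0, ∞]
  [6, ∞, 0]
Closure =
  [0, 7, ∞]
  [8, 0, ∞]
  [6, 13, 0]

This is the Floyd-Warshall all-pairs shortest-path computation. For each intermediate vertex k = 0, 1, …, 2, update dist[i][j] ← min(dist[i][j], dist[i][k] + dist[k][j]). The final matrix gives, for each (i, j), the minimum total weight of any directed path from i to j (possibly empty when i = j).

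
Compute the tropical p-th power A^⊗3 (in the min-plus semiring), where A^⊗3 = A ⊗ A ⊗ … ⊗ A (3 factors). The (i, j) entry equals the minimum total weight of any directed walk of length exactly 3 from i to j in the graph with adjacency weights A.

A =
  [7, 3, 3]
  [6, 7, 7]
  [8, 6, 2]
A^⊗3 =
  [13, 11, 7]
  [15, 15, 11]
  [12, 10, 6]

Each entry (A^⊗3)_ij equals the minimum over all length-3 walks i = v_0 → v_1 → … → v_3 = j of Σ_t A[v_t][v_{t+1}]. For example, for (i, j) = (0, 2) we minimise over 9 possible intermediate vertex sequences; the minimum is 7, attained along the walk 0 → 2 → 2 → 2.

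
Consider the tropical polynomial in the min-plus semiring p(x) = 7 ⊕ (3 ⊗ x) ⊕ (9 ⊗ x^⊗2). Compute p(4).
p(4) = 7

A tropical monomial a ⊗ x^⊗i evaluates to a + i · x. Evaluating each term at x = 4:
  Term 0 contributes 7 + 0 · 4 = 7
  Term 1 contributes 3 + 1 · 4 = 7
  Term 2 contributes 9 + 2 · 4 = 17
p(4) = ⊕ of these = min[7, 7, 17] = 7.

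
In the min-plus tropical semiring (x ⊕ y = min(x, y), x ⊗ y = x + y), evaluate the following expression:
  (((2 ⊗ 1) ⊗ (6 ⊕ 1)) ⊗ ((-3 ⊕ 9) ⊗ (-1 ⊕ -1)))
(((2 ⊗ 1) ⊗ (6 ⊕ 1)) ⊗ ((-3 ⊕ 9) ⊗ (-1 ⊕ -1))) = 0

Expand innermost to outermost. Recall ⊕ takes the minimum of its arguments and ⊗ takes their sum. Working out the expression (((2 ⊗ 1) ⊗ (6 ⊕ 1)) ⊗ ((-3 ⊕ 9) ⊗ (-1 ⊕ -1))) gives 0.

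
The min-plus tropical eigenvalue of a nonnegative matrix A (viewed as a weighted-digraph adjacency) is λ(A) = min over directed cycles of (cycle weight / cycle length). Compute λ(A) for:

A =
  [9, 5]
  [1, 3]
λ(A) = 3

Enumerate directed cycles and compute their means (weight / length). Sample:
  cycle 0 → 0: weight = 9, length = 1, mean = 9/1 ≈ 9.000
  cycle 1 → 1: weight = 3, length = 1, mean = 3/1 ≈ 3.000
  cycle 0 → 1 → 0: weight = 6, length = 2, mean = 6/2 ≈ 3.000
  cycle 1 → 0 → 1: weight = 6, length = 2, mean = 6/2 ≈ 3.000
Minimum mean = 3.000, attained e.g. along the cycle 1 → 1 with weight 3 and length 1. So λ(A) = 3/1 = 3.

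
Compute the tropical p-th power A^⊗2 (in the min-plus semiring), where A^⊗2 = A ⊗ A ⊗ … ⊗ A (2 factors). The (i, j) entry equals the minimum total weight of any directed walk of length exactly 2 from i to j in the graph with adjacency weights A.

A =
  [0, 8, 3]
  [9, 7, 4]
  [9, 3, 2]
A^⊗2 =
  [0, 6, 3]
  [9, 7, 6]
  [9, 5, 4]

Each entry (A^⊗2)_ij equals the minimum over all length-2 walks i = v_0 → v_1 → … → v_2 = j of Σ_t A[v_t][v_{t+1}]. For example, for (i, j) = (0, 2) we minimise over 3 possible intermediate vertex sequences; the minimum is 3, attained along the walk 0 → 0 → 2.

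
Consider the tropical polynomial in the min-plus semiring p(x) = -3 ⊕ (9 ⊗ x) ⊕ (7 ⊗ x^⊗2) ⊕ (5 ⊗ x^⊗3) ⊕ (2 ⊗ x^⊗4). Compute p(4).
p(4) = -3

A tropical monomial a ⊗ x^⊗i evaluates to a + i · x. Evaluating each term at x = 4:
  Term 0 contributes -3 + 0 · 4 = -3
  Term 1 contributes 9 + 1 · 4 = 13
  Term 2 contributes 7 + 2 · 4 = 15
  Term 3 contributes 5 + 3 · 4 = 17
  Term 4 contributes 2 + 4 · 4 = 18
p(4) = ⊕ of these = min[-3, 13, 15, 17, 18] = -3.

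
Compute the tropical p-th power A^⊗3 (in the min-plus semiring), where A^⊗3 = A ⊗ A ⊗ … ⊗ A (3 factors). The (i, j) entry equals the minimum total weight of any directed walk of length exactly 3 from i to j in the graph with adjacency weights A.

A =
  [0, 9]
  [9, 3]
A^⊗3 =
  [0, 9]
  [9, 9]

Each entry (A^⊗3)_ij equals the minimum over all length-3 walks i = v_0 → v_1 → … → v_3 = j of Σ_t A[v_t][v_{t+1}]. For example, for (i, j) = (0, 1) we minimise over 4 possible intermediate vertex sequences; the minimum is 9, attained along the walk 0 → 0 → 0 → 1.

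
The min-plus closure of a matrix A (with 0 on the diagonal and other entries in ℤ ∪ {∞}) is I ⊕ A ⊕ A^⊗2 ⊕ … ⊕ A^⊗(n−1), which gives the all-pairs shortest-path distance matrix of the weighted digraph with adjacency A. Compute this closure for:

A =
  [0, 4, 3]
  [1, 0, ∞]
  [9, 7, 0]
Closure =
  [0, 4, 3]
  [1, 0, 4]
  [8, 7, 0]

This is the Floyd-Warshall all-pairs shortest-path computation. For each intermediate vertex k = 0, 1, …, 2, update dist[i][j] ← min(dist[i][j], dist[i][k] + dist[k][j]). The final matrix gives, for each (i, j), the minimum total weight of any directed path from i to j (possibly empty when i = j).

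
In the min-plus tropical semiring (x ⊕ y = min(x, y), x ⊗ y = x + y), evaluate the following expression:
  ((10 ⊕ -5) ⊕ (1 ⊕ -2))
((10 ⊕ -5) ⊕ (1 ⊕ -2)) = -5

Expand innermost to outermost. Recall ⊕ takes the minimum of its arguments and ⊗ takes their sum. Working out the expression ((10 ⊕ -5) ⊕ (1 ⊕ -2)) gives -5.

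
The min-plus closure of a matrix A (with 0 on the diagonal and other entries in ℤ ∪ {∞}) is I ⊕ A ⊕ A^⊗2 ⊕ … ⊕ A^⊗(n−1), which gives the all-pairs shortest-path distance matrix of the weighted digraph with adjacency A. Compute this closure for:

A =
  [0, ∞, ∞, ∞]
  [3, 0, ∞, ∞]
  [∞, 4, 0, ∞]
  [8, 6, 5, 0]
Closure =
  [0, ∞, ∞, ∞]
  [3, 0, ∞, ∞]
  [7, 4, 0, ∞]
  [8, 6, 5, 0]

This is the Floyd-Warshall all-pairs shortest-path computation. For each intermediate vertex k = 0, 1, …, 3, update dist[i][j] ← min(dist[i][j], dist[i][k] + dist[k][j]). The final matrix gives, for each (i, j), the minimum total weight of any directed path from i to j (possibly empty when i = j).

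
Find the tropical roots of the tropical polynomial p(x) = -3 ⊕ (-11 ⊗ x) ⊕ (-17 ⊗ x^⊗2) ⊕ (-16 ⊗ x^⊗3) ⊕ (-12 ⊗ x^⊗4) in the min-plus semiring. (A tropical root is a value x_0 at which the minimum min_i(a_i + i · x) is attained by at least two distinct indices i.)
Roots: {-4, -1, 6, 8}

Each tropical root is a break point of the lower envelope of the lines y = a_i + i · x (there are 5 lines, with slopes 0, 1, ..., 4). Only the lines that attain the minimum somewhere contribute to roots; other lines are dominated. Here the surviving (envelope) indices are i = 4, i = 3, i = 2, i = 1, i = 0.
Intersections between consecutive envelope lines give the roots: for adjacent envelope indices i < j the intersection is x = (a_i − a_j) / (j − i). Reading off the sorted break points: {-4, -1, 6, 8}.
Verification: at each break x_0, at least two indices attain the minimum of min_i(a_i + i · x_0).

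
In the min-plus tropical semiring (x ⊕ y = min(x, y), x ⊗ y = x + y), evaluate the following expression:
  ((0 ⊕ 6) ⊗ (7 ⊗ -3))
((0 ⊕ 6) ⊗ (7 ⊗ -3)) = 4

Expand innermost to outermost. Recall ⊕ takes the minimum of its arguments and ⊗ takes their sum. Working out the expression ((0 ⊕ 6) ⊗ (7 ⊗ -3)) gives 4.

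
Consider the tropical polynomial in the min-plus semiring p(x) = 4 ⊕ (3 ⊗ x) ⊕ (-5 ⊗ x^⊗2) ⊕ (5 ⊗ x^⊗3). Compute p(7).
p(7) = 4

A tropical monomial a ⊗ x^⊗i evaluates to a + i · x. Evaluating each term at x = 7:
  Term 0 contributes 4 + 0 · 7 = 4
  Term 1 contributes 3 + 1 · 7 = 10
  Term 2 contributes -5 + 2 · 7 = 9
  Term 3 contributes 5 + 3 · 7 = 26
p(7) = ⊕ of these = min[4, 10, 9, 26] = 4.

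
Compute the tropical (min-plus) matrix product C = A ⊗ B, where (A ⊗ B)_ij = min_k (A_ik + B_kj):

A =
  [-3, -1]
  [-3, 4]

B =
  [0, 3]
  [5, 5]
A ⊗ B =
  [-3, 0]
  [-3, 0]

Apply the min-plus product entry-by-entry:
  C[0][0] = min over k of (A[0][0] + B[0][0] = -3 + 0 = -3, A[0][1] + B[1][0] = -1 + 5 = 4) = -3 (attained at k = 0)
  C[0][1] = min over k of (A[0][0] + B[0][1] = -3 + 3 = 0, A[0][1] + B[1][1] = -1 + 5 = 4) = 0 (attained at k = 0)
  C[1][0] = min over k of (A[1][0] + B[0][0] = -3 + 0 = -3, A[1][1] + B[1][0] = 4 + 5 = 9) = -3 (attained at k = 0)
  C[1][1] = min over k of (A[1][0] + B[0][1] = -3 + 3 = 0, A[1][1] + B[1][1] = 4 + 5 = 9) = 0 (attained at k = 0)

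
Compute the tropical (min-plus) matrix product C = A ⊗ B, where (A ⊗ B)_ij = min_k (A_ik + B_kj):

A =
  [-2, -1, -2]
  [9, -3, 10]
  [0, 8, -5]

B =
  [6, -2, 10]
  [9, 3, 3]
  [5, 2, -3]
A ⊗ B =
  [3, -4, -5]
  [6, 0, 0]
  [0, -3, -8]

Apply the min-plus product entry-by-entry:
  C[0][0] = min over k of (A[0][0] + B[0][0] = -2 + 6 = 4, A[0][1] + B[1][0] = -1 + 9 = 8, A[0][2] + B[2][0] = -2 + 5 = 3) = 3 (attained at k = 2)
  C[0][1] = min over k of (A[0][0] + B[0][1] = -2 + -2 = -4, A[0][1] + B[1][1] = -1 + 3 = 2, A[0][2] + B[2][1] = -2 + 2 = 0) = -4 (attained at k = 0)
  C[0][2] = min over k of (A[0][0] + B[0][2] = -2 + 10 = 8, A[0][1] + B[1][2] = -1 + 3 = 2, A[0][2] + B[2][2] = -2 + -3 = -5) = -5 (attained at k = 2)
  C[1][0] = min over k of (A[1][0] + B[0][0] = 9 + 6 = 15, A[1][1] + B[1][0] = -3 + 9 = 6, A[1][2] + B[2][0] = 10 + 5 = 15) = 6 (attained at k = 1)
  C[1][1] = min over k of (A[1][0] + B[0][1] = 9 + -2 = 7, A[1][1] + B[1][1] = -3 + 3 = 0, A[1][2] + B[2][1] = 10 + 2 = 12) = 0 (attained at k = 1)
  C[1][2] = min over k of (A[1][0] + B[0][2] = 9 + 10 = 19, A[1][1] + B[1][2] = -3 + 3 = 0, A[1][2] + B[2][2] = 10 + -3 = 7) = 0 (attained at k = 1)
  C[2][0] = min over k of (A[2][0] + B[0][0] = 0 + 6 = 6, A[2][1] + B[1][0] = 8 + 9 = 17, A[2][2] + B[2][0] = -5 + 5 = 0) = 0 (attained at k = 2)
  C[2][1] = min over k of (A[2][0] + B[0][1] = 0 + -2 = -2, A[2][1] + B[1][1] = 8 + 3 = 11, A[2][2] + B[2][1] = -5 + 2 = -3) = -3 (attained at k = 2)
  C[2][2] = min over k of (A[2][0] + B[0][2] = 0 + 10 = 10, A[2][1] + B[1][2] = 8 + 3 = 11, A[2][2] + B[2][2] = -5 + -3 = -8) = -8 (attained at k = 2)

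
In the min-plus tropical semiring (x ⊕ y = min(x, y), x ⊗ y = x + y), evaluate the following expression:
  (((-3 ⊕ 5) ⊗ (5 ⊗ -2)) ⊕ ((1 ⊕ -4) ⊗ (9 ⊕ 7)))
(((-3 ⊕ 5) ⊗ (5 ⊗ -2)) ⊕ ((1 ⊕ -4) ⊗ (9 ⊕ 7))) = 0

Expand innermost to outermost. Recall ⊕ takes the minimum of its arguments and ⊗ takes their sum. Working out the expression (((-3 ⊕ 5) ⊗ (5 ⊗ -2)) ⊕ ((1 ⊕ -4) ⊗ (9 ⊕ 7))) gives 0.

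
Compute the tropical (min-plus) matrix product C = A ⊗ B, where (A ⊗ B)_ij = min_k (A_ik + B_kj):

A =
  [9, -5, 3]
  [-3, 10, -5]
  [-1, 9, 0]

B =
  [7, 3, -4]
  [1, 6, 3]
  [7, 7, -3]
A ⊗ B =
  [-4, 1, -2]
  [2, 0, -8]
  [6, 2, -5]

Apply the min-plus product entry-by-entry:
  C[0][0] = min over k of (A[0][0] + B[0][0] = 9 + 7 = 16, A[0][1] + B[1][0] = -5 + 1 = -4, A[0][2] + B[2][0] = 3 + 7 = 10) = -4 (attained at k = 1)
  C[0][1] = min over k of (A[0][0] + B[0][1] = 9 + 3 = 12, A[0][1] + B[1][1] = -5 + 6 = 1, A[0][2] + B[2][1] = 3 + 7 = 10) = 1 (attained at k = 1)
  C[0][2] = min over k of (A[0][0] + B[0][2] = 9 + -4 = 5, A[0][1] + B[1][2] = -5 + 3 = -2, A[0][2] + B[2][2] = 3 + -3 = 0) = -2 (attained at k = 1)
  C[1][0] = min over k of (A[1][0] + B[0][0] = -3 + 7 = 4, A[1][1] + B[1][0] = 10 + 1 = 11, A[1][2] + B[2][0] = -5 + 7 = 2) = 2 (attained at k = 2)
  C[1][1] = min over k of (A[1][0] + B[0][1] = -3 + 3 = 0, A[1][1] + B[1][1] = 10 + 6 = 16, A[1][2] + B[2][1] = -5 + 7 = 2) = 0 (attained at k = 0)
  C[1][2] = min over k of (A[1][0] + B[0][2] = -3 + -4 = -7, A[1][1] + B[1][2] = 10 + 3 = 13, A[1][2] + B[2][2] = -5 + -3 = -8) = -8 (attained at k = 2)
  C[2][0] = min over k of (A[2][0] + B[0][0] = -1 + 7 = 6, A[2][1] + B[1][0] = 9 + 1 = 10, A[2][2] + B[2][0] = 0 + 7 = 7) = 6 (attained at k = 0)
  C[2][1] = min over k of (A[2][0] + B[0][1] = -1 + 3 = 2, A[2][1] + B[1][1] = 9 + 6 = 15, A[2][2] + B[2][1] = 0 + 7 = 7) = 2 (attained at k = 0)
  C[2][2] = min over k of (A[2][0] + B[0][2] = -1 + -4 = -5, A[2][1] + B[1][2] = 9 + 3 = 12, A[2][2] + B[2][2] = 0 + -3 = -3) = -5 (attained at k = 0)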